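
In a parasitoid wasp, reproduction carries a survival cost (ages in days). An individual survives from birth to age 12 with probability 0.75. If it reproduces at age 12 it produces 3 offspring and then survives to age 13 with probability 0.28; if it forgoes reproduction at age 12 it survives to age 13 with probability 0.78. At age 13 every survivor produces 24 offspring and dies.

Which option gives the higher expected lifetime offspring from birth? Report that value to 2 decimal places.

breed at age 12: R₀ = 0.75 × (3 + 0.28 × 24) = 0.75 × 9.7200 = 7.2900
delay to age 13: R₀ = 0.75 × (0.78 × 24) = 0.75 × 18.7200 = 14.0400
Higher: delay to age 13 (14.0400).

14.04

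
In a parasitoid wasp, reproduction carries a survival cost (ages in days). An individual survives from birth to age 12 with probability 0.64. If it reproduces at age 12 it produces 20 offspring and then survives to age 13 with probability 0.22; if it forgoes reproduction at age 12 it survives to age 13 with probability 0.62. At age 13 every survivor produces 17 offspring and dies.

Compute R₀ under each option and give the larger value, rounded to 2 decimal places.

breed at age 12: R₀ = 0.64 × (20 + 0.22 × 17) = 0.64 × 23.7400 = 15.1936
delay to age 13: R₀ = 0.64 × (0.62 × 17) = 0.64 × 10.5400 = 6.7456
Higher: breed at age 12 (15.1936).

15.19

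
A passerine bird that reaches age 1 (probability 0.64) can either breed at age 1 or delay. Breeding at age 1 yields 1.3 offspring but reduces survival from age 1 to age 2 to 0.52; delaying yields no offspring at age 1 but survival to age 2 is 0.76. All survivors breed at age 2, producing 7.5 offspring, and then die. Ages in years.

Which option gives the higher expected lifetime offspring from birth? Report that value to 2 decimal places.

3.65

breed at age 1: R₀ = 0.64 × (1.3 + 0.52 × 7.5) = 0.64 × 5.2000 = 3.3280
delay to age 2: R₀ = 0.64 × (0.76 × 7.5) = 0.64 × 5.7000 = 3.6480
Higher: delay to age 2 (3.6480).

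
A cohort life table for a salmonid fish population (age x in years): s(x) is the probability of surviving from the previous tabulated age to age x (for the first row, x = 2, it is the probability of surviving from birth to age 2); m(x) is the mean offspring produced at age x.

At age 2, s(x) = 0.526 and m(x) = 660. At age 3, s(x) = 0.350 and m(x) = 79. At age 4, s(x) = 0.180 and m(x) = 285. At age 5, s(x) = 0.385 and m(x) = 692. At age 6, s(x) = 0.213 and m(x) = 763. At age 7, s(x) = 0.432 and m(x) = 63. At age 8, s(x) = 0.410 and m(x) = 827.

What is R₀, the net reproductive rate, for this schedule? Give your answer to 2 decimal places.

382.52

Survivorship from birth: l_x = s_2·s_3·…·s_x.
  l_2 = 0.52600
  l_3 = 0.18410
  l_4 = 0.03314
  l_5 = 0.01276
  l_6 = 0.00272
  l_7 = 0.00117
  l_8 = 0.00048
R₀ = Σ l_x m(x):
  age 2: 0.52600 × 660 = 347.1600
  age 3: 0.18410 × 79 = 14.5439
  age 4: 0.03314 × 285 = 9.4449
  age 5: 0.01276 × 692 = 8.8299
  age 6: 0.00272 × 763 = 2.0754
  age 7: 0.00117 × 63 = 0.0737
  age 8: 0.00048 × 827 = 0.3970
R₀ = 347.1600 + 14.5439 + 9.4449 + 8.8299 + 2.0754 + 0.0737 + 0.3970 = 382.5248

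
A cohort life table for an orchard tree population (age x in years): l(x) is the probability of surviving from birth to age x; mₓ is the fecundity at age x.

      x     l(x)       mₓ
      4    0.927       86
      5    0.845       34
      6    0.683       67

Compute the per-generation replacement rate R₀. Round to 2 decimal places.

R₀ = Σ l(x) mₓ:
  age 4: 0.927 × 86 = 79.7220
  age 5: 0.845 × 34 = 28.7300
  age 6: 0.683 × 67 = 45.7610
R₀ = 79.7220 + 28.7300 + 45.7610 = 154.2130

154.21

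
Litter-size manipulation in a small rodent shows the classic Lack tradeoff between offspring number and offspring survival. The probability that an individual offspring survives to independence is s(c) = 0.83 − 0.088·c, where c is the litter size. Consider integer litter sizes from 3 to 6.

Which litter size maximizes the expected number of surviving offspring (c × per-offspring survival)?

5

Expected surviving offspring = c × s(c):
  c=3: 3 × 0.566 = 1.698
  c=4: 4 × 0.478 = 1.912
  c=5: 5 × 0.390 = 1.950
  c=6: 6 × 0.302 = 1.812
Maximum at c = 5 (1.950 surviving offspring).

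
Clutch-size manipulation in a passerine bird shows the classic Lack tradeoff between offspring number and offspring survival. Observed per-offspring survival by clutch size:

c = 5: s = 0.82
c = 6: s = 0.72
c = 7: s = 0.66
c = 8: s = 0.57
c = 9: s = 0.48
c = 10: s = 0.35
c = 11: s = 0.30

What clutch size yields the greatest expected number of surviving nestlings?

Expected surviving nestlings = c × s(c):
  c=5: 5 × 0.82 = 4.100
  c=6: 6 × 0.72 = 4.320
  c=7: 7 × 0.66 = 4.620
  c=8: 8 × 0.57 = 4.560
  c=9: 9 × 0.48 = 4.320
  c=10: 10 × 0.35 = 3.500
  c=11: 11 × 0.30 = 3.300
Maximum at c = 7 (4.620 surviving nestlings).

7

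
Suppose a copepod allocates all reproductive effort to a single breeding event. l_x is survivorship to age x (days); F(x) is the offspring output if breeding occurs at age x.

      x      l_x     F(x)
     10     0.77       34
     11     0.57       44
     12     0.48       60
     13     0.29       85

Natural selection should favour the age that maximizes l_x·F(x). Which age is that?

Expected offspring if breeding at age x = l_x × F(x):
  age 10: 0.77 × 34 = 26.180
  age 11: 0.57 × 44 = 25.080
  age 12: 0.48 × 60 = 28.800
  age 13: 0.29 × 85 = 24.650
Maximum at age 12 (28.800).

12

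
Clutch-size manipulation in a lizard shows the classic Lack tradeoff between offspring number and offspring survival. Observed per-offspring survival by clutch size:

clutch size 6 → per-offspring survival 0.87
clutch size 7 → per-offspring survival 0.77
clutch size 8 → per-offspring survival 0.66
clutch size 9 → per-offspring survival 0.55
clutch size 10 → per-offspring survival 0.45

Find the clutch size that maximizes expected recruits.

Expected recruits = c × s(c):
  c=6: 6 × 0.87 = 5.220
  c=7: 7 × 0.77 = 5.390
  c=8: 8 × 0.66 = 5.280
  c=9: 9 × 0.55 = 4.950
  c=10: 10 × 0.45 = 4.500
Maximum at c = 7 (5.390 recruits).

7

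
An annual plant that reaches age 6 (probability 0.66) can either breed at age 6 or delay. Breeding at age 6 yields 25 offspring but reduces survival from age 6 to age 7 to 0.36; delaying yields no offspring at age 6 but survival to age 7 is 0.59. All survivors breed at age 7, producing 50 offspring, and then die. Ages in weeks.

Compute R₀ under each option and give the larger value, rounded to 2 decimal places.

breed at age 6: R₀ = 0.66 × (25 + 0.36 × 50) = 0.66 × 43.0000 = 28.3800
delay to age 7: R₀ = 0.66 × (0.59 × 50) = 0.66 × 29.5000 = 19.4700
Higher: breed at age 6 (28.3800).

28.38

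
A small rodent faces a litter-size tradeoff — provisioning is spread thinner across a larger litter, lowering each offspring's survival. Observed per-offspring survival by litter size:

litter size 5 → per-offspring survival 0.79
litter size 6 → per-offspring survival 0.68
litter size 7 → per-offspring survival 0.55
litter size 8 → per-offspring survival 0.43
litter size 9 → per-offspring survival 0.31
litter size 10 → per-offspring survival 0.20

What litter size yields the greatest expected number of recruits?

Expected recruits = c × s(c):
  c=5: 5 × 0.79 = 3.950
  c=6: 6 × 0.68 = 4.080
  c=7: 7 × 0.55 = 3.850
  c=8: 8 × 0.43 = 3.440
  c=9: 9 × 0.31 = 2.790
  c=10: 10 × 0.20 = 2.000
Maximum at c = 6 (4.080 recruits).

6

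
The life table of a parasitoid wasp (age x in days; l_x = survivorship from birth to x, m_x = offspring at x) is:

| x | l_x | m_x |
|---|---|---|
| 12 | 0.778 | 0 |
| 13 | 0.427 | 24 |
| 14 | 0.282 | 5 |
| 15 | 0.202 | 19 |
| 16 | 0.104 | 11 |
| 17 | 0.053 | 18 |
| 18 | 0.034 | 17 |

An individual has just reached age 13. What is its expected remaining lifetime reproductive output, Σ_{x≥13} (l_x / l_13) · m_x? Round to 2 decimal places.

l_13 = 0.427. Conditional survival from age 13 to x is l_x / l_13.
  x=13: (0.427/0.427) × 24 = 24.0000
  x=14: (0.282/0.427) × 5 = 3.3021
  x=15: (0.202/0.427) × 19 = 8.9883
  x=16: (0.104/0.427) × 11 = 2.6792
  x=17: (0.053/0.427) × 18 = 2.2342
  x=18: (0.034/0.427) × 17 = 1.3536
Sum = 24.0000 + 3.3021 + 8.9883 + 2.6792 + 2.2342 + 1.3536 = 42.5574

42.56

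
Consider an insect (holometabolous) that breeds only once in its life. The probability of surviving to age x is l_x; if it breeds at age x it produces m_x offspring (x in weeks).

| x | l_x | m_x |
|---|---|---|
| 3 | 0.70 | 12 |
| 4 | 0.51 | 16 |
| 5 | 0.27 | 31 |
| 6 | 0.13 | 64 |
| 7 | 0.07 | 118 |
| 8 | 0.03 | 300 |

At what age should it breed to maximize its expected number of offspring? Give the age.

Expected offspring if breeding at age x = l_x × m_x:
  age 3: 0.70 × 12 = 8.400
  age 4: 0.51 × 16 = 8.160
  age 5: 0.27 × 31 = 8.370
  age 6: 0.13 × 64 = 8.320
  age 7: 0.07 × 118 = 8.260
  age 8: 0.03 × 300 = 9.000
Maximum at age 8 (9.000).

8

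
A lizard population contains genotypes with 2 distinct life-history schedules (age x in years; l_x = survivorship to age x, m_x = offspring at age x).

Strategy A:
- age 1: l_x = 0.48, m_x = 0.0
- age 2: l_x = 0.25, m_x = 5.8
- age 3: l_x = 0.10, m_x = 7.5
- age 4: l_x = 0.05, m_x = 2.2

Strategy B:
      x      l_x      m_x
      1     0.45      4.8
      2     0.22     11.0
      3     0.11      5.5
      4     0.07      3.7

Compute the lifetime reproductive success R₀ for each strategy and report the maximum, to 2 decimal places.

Strategy A: R₀ = 0.48×0.0 + 0.25×5.8 + 0.10×7.5 + 0.05×2.2 = 2.3100
Strategy B: R₀ = 0.45×4.8 + 0.22×11.0 + 0.11×5.5 + 0.07×3.7 = 5.4440
Highest R₀: strategy B with 5.4440.

5.44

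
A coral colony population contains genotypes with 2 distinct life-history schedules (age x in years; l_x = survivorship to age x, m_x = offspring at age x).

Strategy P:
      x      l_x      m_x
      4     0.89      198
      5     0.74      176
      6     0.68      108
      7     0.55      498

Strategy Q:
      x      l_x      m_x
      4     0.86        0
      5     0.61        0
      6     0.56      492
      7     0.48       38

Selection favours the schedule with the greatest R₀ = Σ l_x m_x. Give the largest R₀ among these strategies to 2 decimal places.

653.80

Strategy P: R₀ = 0.89×198 + 0.74×176 + 0.68×108 + 0.55×498 = 653.8000
Strategy Q: R₀ = 0.86×0 + 0.61×0 + 0.56×492 + 0.48×38 = 293.7600
Highest R₀: strategy P with 653.8000.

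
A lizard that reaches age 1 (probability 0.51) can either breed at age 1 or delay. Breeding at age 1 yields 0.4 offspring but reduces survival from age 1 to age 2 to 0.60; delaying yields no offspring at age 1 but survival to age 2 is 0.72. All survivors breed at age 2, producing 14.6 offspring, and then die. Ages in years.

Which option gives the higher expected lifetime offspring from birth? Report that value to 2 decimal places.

breed at age 1: R₀ = 0.51 × (0.4 + 0.60 × 14.6) = 0.51 × 9.1600 = 4.6716
delay to age 2: R₀ = 0.51 × (0.72 × 14.6) = 0.51 × 10.5120 = 5.3611
Higher: delay to age 2 (5.3611).

5.36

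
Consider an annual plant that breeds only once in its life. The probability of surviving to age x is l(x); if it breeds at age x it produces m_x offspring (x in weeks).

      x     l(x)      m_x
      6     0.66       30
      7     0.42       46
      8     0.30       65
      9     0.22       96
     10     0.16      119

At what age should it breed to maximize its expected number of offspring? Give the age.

9

Expected offspring if breeding at age x = l(x) × m_x:
  age 6: 0.66 × 30 = 19.800
  age 7: 0.42 × 46 = 19.320
  age 8: 0.30 × 65 = 19.500
  age 9: 0.22 × 96 = 21.120
  age 10: 0.16 × 119 = 19.040
Maximum at age 9 (21.120).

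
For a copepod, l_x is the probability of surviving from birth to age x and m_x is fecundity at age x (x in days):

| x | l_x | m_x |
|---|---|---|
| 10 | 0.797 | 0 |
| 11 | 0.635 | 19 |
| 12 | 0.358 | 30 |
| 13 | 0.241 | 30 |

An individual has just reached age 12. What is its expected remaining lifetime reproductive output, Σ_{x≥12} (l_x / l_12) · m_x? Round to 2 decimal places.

50.20

l_12 = 0.358. Conditional survival from age 12 to x is l_x / l_12.
  x=12: (0.358/0.358) × 30 = 30.0000
  x=13: (0.241/0.358) × 30 = 20.1955
Sum = 30.0000 + 20.1955 = 50.1955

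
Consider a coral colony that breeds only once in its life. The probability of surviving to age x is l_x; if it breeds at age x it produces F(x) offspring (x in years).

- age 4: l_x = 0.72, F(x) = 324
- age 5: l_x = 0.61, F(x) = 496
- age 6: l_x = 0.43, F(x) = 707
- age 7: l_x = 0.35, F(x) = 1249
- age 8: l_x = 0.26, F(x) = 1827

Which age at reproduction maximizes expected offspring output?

Expected offspring if breeding at age x = l_x × F(x):
  age 4: 0.72 × 324 = 233.280
  age 5: 0.61 × 496 = 302.560
  age 6: 0.43 × 707 = 304.010
  age 7: 0.35 × 1249 = 437.150
  age 8: 0.26 × 1827 = 475.020
Maximum at age 8 (475.020).

8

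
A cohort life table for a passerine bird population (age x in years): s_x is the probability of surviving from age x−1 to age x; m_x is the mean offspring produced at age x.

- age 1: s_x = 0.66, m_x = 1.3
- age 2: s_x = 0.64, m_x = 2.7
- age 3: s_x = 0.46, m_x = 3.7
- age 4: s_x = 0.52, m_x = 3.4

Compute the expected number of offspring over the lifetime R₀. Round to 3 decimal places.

Survivorship from birth: l_x = s_1·s_2·…·s_x.
  l_1 = 0.66000
  l_2 = 0.42240
  l_3 = 0.19430
  l_4 = 0.10104
R₀ = Σ l_x m_x:
  age 1: 0.66000 × 1.3 = 0.8580
  age 2: 0.42240 × 2.7 = 1.1405
  age 3: 0.19430 × 3.7 = 0.7189
  age 4: 0.10104 × 3.4 = 0.3435
R₀ = 0.8580 + 1.1405 + 0.7189 + 0.3435 = 3.0609

3.061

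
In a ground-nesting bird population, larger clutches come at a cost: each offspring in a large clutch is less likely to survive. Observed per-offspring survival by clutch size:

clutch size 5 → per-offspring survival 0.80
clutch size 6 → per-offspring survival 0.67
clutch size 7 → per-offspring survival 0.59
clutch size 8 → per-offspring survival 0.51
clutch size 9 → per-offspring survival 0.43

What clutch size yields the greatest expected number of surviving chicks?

Expected surviving chicks = c × s(c):
  c=5: 5 × 0.80 = 4.000
  c=6: 6 × 0.67 = 4.020
  c=7: 7 × 0.59 = 4.130
  c=8: 8 × 0.51 = 4.080
  c=9: 9 × 0.43 = 3.870
Maximum at c = 7 (4.130 surviving chicks).

7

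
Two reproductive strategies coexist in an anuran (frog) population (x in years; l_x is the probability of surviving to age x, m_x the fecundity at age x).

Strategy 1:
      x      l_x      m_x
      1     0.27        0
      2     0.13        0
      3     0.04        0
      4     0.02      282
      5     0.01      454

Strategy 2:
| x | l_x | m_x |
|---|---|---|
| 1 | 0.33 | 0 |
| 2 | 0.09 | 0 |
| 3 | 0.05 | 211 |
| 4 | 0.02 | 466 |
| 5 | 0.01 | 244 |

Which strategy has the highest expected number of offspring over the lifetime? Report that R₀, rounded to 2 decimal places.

Strategy 1: R₀ = 0.27×0 + 0.13×0 + 0.04×0 + 0.02×282 + 0.01×454 = 10.1800
Strategy 2: R₀ = 0.33×0 + 0.09×0 + 0.05×211 + 0.02×466 + 0.01×244 = 22.3100
Highest R₀: strategy 2 with 22.3100.

22.31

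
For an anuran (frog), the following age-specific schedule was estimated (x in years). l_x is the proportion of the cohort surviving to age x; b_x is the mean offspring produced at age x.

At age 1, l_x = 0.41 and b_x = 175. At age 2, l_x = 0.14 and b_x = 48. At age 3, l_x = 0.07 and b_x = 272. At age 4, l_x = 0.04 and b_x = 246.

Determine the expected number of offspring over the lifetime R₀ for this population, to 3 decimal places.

R₀ = Σ l_x b_x:
  age 1: 0.41 × 175 = 71.7500
  age 2: 0.14 × 48 = 6.7200
  age 3: 0.07 × 272 = 19.0400
  age 4: 0.04 × 246 = 9.8400
R₀ = 71.7500 + 6.7200 + 19.0400 + 9.8400 = 107.3500

107.350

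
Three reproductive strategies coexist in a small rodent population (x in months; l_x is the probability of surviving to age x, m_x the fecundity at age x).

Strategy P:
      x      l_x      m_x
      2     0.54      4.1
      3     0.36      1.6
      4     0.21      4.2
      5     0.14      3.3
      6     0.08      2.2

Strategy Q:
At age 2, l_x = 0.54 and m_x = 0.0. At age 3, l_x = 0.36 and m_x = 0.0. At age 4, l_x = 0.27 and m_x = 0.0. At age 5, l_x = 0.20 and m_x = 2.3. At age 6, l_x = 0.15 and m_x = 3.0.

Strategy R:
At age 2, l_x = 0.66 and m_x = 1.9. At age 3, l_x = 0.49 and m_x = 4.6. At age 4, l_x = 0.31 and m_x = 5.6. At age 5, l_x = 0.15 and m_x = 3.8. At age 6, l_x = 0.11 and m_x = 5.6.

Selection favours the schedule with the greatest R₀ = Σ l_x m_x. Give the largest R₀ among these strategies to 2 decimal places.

6.43

Strategy P: R₀ = 0.54×4.1 + 0.36×1.6 + 0.21×4.2 + 0.14×3.3 + 0.08×2.2 = 4.3100
Strategy Q: R₀ = 0.54×0.0 + 0.36×0.0 + 0.27×0.0 + 0.20×2.3 + 0.15×3.0 = 0.9100
Strategy R: R₀ = 0.66×1.9 + 0.49×4.6 + 0.31×5.6 + 0.15×3.8 + 0.11×5.6 = 6.4300
Highest R₀: strategy R with 6.4300.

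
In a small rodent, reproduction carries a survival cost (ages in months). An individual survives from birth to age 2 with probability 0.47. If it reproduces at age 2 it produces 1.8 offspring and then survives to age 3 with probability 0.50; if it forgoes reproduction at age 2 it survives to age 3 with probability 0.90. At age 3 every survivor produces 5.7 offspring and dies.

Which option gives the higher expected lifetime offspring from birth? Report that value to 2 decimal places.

2.41

breed at age 2: R₀ = 0.47 × (1.8 + 0.50 × 5.7) = 0.47 × 4.6500 = 2.1855
delay to age 3: R₀ = 0.47 × (0.90 × 5.7) = 0.47 × 5.1300 = 2.4111
Higher: delay to age 3 (2.4111).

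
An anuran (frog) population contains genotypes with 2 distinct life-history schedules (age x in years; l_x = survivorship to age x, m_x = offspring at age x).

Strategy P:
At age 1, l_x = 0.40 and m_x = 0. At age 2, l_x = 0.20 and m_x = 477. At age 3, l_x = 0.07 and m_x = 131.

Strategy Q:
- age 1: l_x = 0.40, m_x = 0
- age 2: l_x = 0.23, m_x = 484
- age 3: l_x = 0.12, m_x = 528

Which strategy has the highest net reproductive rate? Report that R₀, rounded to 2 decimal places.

174.68

Strategy P: R₀ = 0.40×0 + 0.20×477 + 0.07×131 = 104.5700
Strategy Q: R₀ = 0.40×0 + 0.23×484 + 0.12×528 = 174.6800
Highest R₀: strategy Q with 174.6800.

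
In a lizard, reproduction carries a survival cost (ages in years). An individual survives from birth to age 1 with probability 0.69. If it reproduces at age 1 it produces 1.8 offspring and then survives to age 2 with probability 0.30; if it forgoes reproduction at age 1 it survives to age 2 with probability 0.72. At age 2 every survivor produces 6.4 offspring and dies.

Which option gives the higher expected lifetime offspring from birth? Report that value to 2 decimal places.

3.18

breed at age 1: R₀ = 0.69 × (1.8 + 0.30 × 6.4) = 0.69 × 3.7200 = 2.5668
delay to age 2: R₀ = 0.69 × (0.72 × 6.4) = 0.69 × 4.6080 = 3.1795
Higher: delay to age 2 (3.1795).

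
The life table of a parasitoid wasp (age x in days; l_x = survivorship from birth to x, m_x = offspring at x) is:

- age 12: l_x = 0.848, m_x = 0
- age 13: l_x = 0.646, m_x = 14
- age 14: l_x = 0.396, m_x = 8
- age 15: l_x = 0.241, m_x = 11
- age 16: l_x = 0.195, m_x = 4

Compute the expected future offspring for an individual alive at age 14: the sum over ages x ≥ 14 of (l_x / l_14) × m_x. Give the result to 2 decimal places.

16.66

l_14 = 0.396. Conditional survival from age 14 to x is l_x / l_14.
  x=14: (0.396/0.396) × 8 = 8.0000
  x=15: (0.241/0.396) × 11 = 6.6944
  x=16: (0.195/0.396) × 4 = 1.9697
Sum = 8.0000 + 6.6944 + 1.9697 = 16.6641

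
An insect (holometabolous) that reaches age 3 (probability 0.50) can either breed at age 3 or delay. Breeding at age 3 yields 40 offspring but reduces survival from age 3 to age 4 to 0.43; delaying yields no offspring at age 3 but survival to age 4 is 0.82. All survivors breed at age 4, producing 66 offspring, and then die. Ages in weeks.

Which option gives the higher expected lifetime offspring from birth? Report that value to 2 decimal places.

34.19

breed at age 3: R₀ = 0.50 × (40 + 0.43 × 66) = 0.50 × 68.3800 = 34.1900
delay to age 4: R₀ = 0.50 × (0.82 × 66) = 0.50 × 54.1200 = 27.0600
Higher: breed at age 3 (34.1900).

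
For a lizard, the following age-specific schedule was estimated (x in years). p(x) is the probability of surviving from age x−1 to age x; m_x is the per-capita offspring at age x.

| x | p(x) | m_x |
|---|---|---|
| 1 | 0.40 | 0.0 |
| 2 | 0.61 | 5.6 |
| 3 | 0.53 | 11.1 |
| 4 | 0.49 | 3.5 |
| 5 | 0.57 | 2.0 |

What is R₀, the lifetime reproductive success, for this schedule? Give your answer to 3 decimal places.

Survivorship from birth: l_x = p_1·p_2·…·p_x.
  l_1 = 0.40000
  l_2 = 0.24400
  l_3 = 0.12932
  l_4 = 0.06337
  l_5 = 0.03612
R₀ = Σ l_x m_x:
  age 1: 0.40000 × 0.0 = 0.0000
  age 2: 0.24400 × 5.6 = 1.3664
  age 3: 0.12932 × 11.1 = 1.4355
  age 4: 0.06337 × 3.5 = 0.2218
  age 5: 0.03612 × 2.0 = 0.0722
R₀ = 0.0000 + 1.3664 + 1.4355 + 0.2218 + 0.0722 = 3.0959

3.096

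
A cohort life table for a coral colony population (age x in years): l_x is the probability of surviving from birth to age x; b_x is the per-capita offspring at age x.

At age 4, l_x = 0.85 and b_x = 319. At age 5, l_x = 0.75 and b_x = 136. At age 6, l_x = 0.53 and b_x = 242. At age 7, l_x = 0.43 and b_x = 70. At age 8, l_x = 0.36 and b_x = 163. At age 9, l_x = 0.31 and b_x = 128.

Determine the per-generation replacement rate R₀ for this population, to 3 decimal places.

629.870

R₀ = Σ l_x b_x:
  age 4: 0.85 × 319 = 271.1500
  age 5: 0.75 × 136 = 102.0000
  age 6: 0.53 × 242 = 128.2600
  age 7: 0.43 × 70 = 30.1000
  age 8: 0.36 × 163 = 58.6800
  age 9: 0.31 × 128 = 39.6800
R₀ = 271.1500 + 102.0000 + 128.2600 + 30.1000 + 58.6800 + 39.6800 = 629.8700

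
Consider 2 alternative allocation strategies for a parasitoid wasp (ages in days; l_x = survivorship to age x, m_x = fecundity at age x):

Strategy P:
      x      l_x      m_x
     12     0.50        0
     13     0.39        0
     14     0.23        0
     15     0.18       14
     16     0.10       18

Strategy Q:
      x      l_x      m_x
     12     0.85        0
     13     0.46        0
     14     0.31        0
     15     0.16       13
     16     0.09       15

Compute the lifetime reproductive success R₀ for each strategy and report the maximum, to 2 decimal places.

4.32

Strategy P: R₀ = 0.50×0 + 0.39×0 + 0.23×0 + 0.18×14 + 0.10×18 = 4.3200
Strategy Q: R₀ = 0.85×0 + 0.46×0 + 0.31×0 + 0.16×13 + 0.09×15 = 3.4300
Highest R₀: strategy P with 4.3200.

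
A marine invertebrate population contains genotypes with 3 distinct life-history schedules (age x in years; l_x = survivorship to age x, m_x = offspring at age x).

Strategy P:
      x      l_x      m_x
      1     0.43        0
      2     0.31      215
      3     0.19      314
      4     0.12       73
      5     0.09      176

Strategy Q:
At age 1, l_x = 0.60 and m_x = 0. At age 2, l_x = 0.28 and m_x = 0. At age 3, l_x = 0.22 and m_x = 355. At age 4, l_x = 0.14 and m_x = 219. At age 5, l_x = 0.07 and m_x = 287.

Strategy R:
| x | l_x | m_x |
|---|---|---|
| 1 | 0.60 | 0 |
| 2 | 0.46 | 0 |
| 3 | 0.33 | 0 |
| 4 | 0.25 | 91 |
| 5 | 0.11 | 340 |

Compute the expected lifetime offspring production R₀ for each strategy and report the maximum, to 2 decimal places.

Strategy P: R₀ = 0.43×0 + 0.31×215 + 0.19×314 + 0.12×73 + 0.09×176 = 150.9100
Strategy Q: R₀ = 0.60×0 + 0.28×0 + 0.22×355 + 0.14×219 + 0.07×287 = 128.8500
Strategy R: R₀ = 0.60×0 + 0.46×0 + 0.33×0 + 0.25×91 + 0.11×340 = 60.1500
Highest R₀: strategy P with 150.9100.

150.91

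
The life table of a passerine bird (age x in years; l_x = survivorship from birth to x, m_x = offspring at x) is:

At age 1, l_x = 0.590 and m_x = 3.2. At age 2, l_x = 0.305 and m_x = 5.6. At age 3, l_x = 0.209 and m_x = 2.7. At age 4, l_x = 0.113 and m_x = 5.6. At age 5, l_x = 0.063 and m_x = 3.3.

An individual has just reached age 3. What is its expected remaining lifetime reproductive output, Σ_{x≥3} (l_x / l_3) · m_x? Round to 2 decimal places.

l_3 = 0.209. Conditional survival from age 3 to x is l_x / l_3.
  x=3: (0.209/0.209) × 2.7 = 2.7000
  x=4: (0.113/0.209) × 5.6 = 3.0278
  x=5: (0.063/0.209) × 3.3 = 0.9947
Sum = 2.7000 + 3.0278 + 0.9947 = 6.7225

6.72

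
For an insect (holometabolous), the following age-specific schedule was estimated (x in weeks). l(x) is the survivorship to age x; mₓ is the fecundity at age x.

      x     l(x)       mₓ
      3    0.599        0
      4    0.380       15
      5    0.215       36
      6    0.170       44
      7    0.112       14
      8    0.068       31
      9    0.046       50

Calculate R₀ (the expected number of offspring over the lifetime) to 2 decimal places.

R₀ = Σ l(x) mₓ:
  age 3: 0.599 × 0 = 0.0000
  age 4: 0.380 × 15 = 5.7000
  age 5: 0.215 × 36 = 7.7400
  age 6: 0.170 × 44 = 7.4800
  age 7: 0.112 × 14 = 1.5680
  age 8: 0.068 × 31 = 2.1080
  age 9: 0.046 × 50 = 2.3000
R₀ = 0.0000 + 5.7000 + 7.7400 + 7.4800 + 1.5680 + 2.1080 + 2.3000 = 26.8960

26.90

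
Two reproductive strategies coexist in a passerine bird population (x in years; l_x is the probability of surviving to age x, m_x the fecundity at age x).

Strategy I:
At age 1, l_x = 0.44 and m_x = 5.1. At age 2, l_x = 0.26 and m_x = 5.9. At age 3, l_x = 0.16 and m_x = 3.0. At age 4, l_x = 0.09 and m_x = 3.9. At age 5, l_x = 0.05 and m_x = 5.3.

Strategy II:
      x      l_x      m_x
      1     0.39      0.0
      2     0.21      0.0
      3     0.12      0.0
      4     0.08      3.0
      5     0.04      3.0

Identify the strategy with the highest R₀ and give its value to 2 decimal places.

4.87

Strategy I: R₀ = 0.44×5.1 + 0.26×5.9 + 0.16×3.0 + 0.09×3.9 + 0.05×5.3 = 4.8740
Strategy II: R₀ = 0.39×0.0 + 0.21×0.0 + 0.12×0.0 + 0.08×3.0 + 0.04×3.0 = 0.3600
Highest R₀: strategy I with 4.8740.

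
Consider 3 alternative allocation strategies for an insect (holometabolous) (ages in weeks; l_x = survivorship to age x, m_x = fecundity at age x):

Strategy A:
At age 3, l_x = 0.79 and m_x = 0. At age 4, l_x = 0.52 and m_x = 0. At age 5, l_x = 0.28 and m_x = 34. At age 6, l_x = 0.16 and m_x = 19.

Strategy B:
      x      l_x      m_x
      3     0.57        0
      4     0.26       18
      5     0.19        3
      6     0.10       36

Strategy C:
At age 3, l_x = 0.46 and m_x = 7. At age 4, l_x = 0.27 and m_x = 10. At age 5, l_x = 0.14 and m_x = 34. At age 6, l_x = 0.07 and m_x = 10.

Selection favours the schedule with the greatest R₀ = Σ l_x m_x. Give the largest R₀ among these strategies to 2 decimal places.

Strategy A: R₀ = 0.79×0 + 0.52×0 + 0.28×34 + 0.16×19 = 12.5600
Strategy B: R₀ = 0.57×0 + 0.26×18 + 0.19×3 + 0.10×36 = 8.8500
Strategy C: R₀ = 0.46×7 + 0.27×10 + 0.14×34 + 0.07×10 = 11.3800
Highest R₀: strategy A with 12.5600.

12.56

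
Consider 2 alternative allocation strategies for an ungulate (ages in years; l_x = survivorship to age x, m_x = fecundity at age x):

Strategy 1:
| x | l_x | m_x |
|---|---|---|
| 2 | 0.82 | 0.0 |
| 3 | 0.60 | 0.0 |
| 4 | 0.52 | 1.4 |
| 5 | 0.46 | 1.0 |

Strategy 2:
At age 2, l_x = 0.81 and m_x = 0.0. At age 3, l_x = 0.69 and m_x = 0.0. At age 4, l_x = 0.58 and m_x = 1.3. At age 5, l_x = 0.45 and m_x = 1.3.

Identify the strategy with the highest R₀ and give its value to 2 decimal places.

1.34

Strategy 1: R₀ = 0.82×0.0 + 0.60×0.0 + 0.52×1.4 + 0.46×1.0 = 1.1880
Strategy 2: R₀ = 0.81×0.0 + 0.69×0.0 + 0.58×1.3 + 0.45×1.3 = 1.3390
Highest R₀: strategy 2 with 1.3390.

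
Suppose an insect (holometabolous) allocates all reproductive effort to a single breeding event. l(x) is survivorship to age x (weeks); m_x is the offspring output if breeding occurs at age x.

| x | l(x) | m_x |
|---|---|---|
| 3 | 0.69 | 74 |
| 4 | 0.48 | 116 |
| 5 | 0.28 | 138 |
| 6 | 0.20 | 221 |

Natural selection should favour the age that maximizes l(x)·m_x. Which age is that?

4

Expected offspring if breeding at age x = l(x) × m_x:
  age 3: 0.69 × 74 = 51.060
  age 4: 0.48 × 116 = 55.680
  age 5: 0.28 × 138 = 38.640
  age 6: 0.20 × 221 = 44.200
Maximum at age 4 (55.680).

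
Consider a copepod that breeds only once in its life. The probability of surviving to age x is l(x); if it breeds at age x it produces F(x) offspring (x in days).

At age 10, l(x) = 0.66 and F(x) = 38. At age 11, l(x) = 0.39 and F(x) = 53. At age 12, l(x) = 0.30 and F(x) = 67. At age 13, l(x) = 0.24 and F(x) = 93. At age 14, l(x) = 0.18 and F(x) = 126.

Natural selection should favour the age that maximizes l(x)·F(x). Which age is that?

10

Expected offspring if breeding at age x = l(x) × F(x):
  age 10: 0.66 × 38 = 25.080
  age 11: 0.39 × 53 = 20.670
  age 12: 0.30 × 67 = 20.100
  age 13: 0.24 × 93 = 22.320
  age 14: 0.18 × 126 = 22.680
Maximum at age 10 (25.080).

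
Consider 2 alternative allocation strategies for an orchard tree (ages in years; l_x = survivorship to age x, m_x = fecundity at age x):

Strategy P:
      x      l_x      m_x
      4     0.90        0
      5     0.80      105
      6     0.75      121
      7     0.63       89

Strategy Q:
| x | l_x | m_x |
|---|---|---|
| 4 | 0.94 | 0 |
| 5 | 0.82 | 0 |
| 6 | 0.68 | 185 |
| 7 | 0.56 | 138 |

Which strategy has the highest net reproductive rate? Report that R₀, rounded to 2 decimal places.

Strategy P: R₀ = 0.90×0 + 0.80×105 + 0.75×121 + 0.63×89 = 230.8200
Strategy Q: R₀ = 0.94×0 + 0.82×0 + 0.68×185 + 0.56×138 = 203.0800
Highest R₀: strategy P with 230.8200.

230.82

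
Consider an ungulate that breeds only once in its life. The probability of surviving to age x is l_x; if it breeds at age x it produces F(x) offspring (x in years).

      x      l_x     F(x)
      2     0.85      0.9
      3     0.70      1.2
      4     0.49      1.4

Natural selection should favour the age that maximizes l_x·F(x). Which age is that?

3

Expected offspring if breeding at age x = l_x × F(x):
  age 2: 0.85 × 0.9 = 0.765
  age 3: 0.70 × 1.2 = 0.840
  age 4: 0.49 × 1.4 = 0.686
Maximum at age 3 (0.840).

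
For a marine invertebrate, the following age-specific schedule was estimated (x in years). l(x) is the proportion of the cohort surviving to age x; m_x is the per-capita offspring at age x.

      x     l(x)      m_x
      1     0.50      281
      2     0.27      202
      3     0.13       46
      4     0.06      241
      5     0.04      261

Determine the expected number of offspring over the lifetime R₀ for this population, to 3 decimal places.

225.920

R₀ = Σ l(x) m_x:
  age 1: 0.50 × 281 = 140.5000
  age 2: 0.27 × 202 = 54.5400
  age 3: 0.13 × 46 = 5.9800
  age 4: 0.06 × 241 = 14.4600
  age 5: 0.04 × 261 = 10.4400
R₀ = 140.5000 + 54.5400 + 5.9800 + 14.4600 + 10.4400 = 225.9200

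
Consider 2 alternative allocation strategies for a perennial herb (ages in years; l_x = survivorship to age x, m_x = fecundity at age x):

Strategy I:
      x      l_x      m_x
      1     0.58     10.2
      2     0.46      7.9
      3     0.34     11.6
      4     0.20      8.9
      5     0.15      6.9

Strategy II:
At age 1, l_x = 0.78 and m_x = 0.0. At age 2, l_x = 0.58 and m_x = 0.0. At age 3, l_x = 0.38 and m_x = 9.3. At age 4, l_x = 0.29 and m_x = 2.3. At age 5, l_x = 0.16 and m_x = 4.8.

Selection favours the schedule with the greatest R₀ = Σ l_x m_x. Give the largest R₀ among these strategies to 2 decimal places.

Strategy I: R₀ = 0.58×10.2 + 0.46×7.9 + 0.34×11.6 + 0.20×8.9 + 0.15×6.9 = 16.3090
Strategy II: R₀ = 0.78×0.0 + 0.58×0.0 + 0.38×9.3 + 0.29×2.3 + 0.16×4.8 = 4.9690
Highest R₀: strategy I with 16.3090.

16.31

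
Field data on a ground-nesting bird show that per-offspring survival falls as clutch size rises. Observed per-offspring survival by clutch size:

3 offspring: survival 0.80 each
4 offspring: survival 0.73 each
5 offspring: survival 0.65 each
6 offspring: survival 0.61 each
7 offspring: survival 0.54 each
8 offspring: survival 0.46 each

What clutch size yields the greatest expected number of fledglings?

Expected fledglings = c × s(c):
  c=3: 3 × 0.80 = 2.400
  c=4: 4 × 0.73 = 2.920
  c=5: 5 × 0.65 = 3.250
  c=6: 6 × 0.61 = 3.660
  c=7: 7 × 0.54 = 3.780
  c=8: 8 × 0.46 = 3.680
Maximum at c = 7 (3.780 fledglings).

7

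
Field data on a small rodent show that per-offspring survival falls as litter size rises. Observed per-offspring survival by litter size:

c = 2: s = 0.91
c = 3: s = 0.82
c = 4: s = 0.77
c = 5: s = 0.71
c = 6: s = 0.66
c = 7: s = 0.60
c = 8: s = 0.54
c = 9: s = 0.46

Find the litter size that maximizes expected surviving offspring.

Expected surviving offspring = c × s(c):
  c=2: 2 × 0.91 = 1.820
  c=3: 3 × 0.82 = 2.460
  c=4: 4 × 0.77 = 3.080
  c=5: 5 × 0.71 = 3.550
  c=6: 6 × 0.66 = 3.960
  c=7: 7 × 0.60 = 4.200
  c=8: 8 × 0.54 = 4.320
  c=9: 9 × 0.46 = 4.140
Maximum at c = 8 (4.320 surviving offspring).

8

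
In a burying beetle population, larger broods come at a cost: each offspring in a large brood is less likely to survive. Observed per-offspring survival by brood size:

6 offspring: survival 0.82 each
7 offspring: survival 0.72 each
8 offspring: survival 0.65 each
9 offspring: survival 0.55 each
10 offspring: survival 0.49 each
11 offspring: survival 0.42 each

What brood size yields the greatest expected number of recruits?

Expected recruits = c × s(c):
  c=6: 6 × 0.82 = 4.920
  c=7: 7 × 0.72 = 5.040
  c=8: 8 × 0.65 = 5.200
  c=9: 9 × 0.55 = 4.950
  c=10: 10 × 0.49 = 4.900
  c=11: 11 × 0.42 = 4.620
Maximum at c = 8 (5.200 recruits).

8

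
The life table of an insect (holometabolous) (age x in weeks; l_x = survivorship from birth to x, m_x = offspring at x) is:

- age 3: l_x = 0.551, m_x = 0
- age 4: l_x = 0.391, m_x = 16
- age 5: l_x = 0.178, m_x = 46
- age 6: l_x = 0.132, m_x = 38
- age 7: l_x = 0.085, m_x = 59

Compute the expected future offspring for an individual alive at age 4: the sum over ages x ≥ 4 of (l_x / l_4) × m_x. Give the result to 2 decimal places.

l_4 = 0.391. Conditional survival from age 4 to x is l_x / l_4.
  x=4: (0.391/0.391) × 16 = 16.0000
  x=5: (0.178/0.391) × 46 = 20.9412
  x=6: (0.132/0.391) × 38 = 12.8286
  x=7: (0.085/0.391) × 59 = 12.8261
Sum = 16.0000 + 20.9412 + 12.8286 + 12.8261 = 62.5959

62.60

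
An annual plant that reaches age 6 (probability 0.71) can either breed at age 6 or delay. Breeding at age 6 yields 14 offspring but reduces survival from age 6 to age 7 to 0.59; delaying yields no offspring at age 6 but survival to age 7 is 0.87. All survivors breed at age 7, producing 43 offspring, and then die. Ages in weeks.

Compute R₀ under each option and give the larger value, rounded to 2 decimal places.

27.95

breed at age 6: R₀ = 0.71 × (14 + 0.59 × 43) = 0.71 × 39.3700 = 27.9527
delay to age 7: R₀ = 0.71 × (0.87 × 43) = 0.71 × 37.4100 = 26.5611
Higher: breed at age 6 (27.9527).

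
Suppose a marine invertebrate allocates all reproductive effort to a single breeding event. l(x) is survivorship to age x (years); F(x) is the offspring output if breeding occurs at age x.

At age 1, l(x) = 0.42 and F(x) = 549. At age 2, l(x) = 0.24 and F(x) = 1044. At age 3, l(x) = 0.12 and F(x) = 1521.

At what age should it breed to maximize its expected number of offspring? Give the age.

2

Expected offspring if breeding at age x = l(x) × F(x):
  age 1: 0.42 × 549 = 230.580
  age 2: 0.24 × 1044 = 250.560
  age 3: 0.12 × 1521 = 182.520
Maximum at age 2 (250.560).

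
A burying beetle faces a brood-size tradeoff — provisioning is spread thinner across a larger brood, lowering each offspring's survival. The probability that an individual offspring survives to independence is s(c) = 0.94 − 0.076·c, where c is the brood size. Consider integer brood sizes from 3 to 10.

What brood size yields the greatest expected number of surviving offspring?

6

Expected surviving offspring = c × s(c):
  c=3: 3 × 0.712 = 2.136
  c=4: 4 × 0.636 = 2.544
  c=5: 5 × 0.560 = 2.800
  c=6: 6 × 0.484 = 2.904
  c=7: 7 × 0.408 = 2.856
  c=8: 8 × 0.332 = 2.656
  c=9: 9 × 0.256 = 2.304
  c=10: 10 × 0.180 = 1.800
Maximum at c = 6 (2.904 surviving offspring).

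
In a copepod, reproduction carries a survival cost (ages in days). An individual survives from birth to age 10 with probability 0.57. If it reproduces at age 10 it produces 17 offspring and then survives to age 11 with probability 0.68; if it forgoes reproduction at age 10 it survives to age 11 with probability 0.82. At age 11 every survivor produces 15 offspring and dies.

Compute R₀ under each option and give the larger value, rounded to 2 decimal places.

breed at age 10: R₀ = 0.57 × (17 + 0.68 × 15) = 0.57 × 27.2000 = 15.5040
delay to age 11: R₀ = 0.57 × (0.82 × 15) = 0.57 × 12.3000 = 7.0110
Higher: breed at age 10 (15.5040).

15.50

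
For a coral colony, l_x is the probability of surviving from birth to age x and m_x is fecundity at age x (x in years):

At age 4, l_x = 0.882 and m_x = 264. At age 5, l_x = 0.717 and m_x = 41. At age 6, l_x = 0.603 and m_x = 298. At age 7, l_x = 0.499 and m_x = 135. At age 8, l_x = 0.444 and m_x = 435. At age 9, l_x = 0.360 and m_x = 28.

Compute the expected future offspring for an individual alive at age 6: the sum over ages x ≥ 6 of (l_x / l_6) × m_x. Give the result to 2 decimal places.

l_6 = 0.603. Conditional survival from age 6 to x is l_x / l_6.
  x=6: (0.603/0.603) × 298 = 298.0000
  x=7: (0.499/0.603) × 135 = 111.7164
  x=8: (0.444/0.603) × 435 = 320.2985
  x=9: (0.360/0.603) × 28 = 16.7164
Sum = 298.0000 + 111.7164 + 320.2985 + 16.7164 = 746.7313

746.73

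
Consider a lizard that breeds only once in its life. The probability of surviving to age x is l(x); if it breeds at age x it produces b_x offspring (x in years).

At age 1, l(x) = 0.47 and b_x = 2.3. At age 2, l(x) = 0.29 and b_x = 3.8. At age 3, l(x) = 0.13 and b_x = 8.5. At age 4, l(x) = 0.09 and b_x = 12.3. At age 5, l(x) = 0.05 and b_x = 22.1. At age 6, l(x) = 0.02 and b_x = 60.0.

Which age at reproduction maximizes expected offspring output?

6

Expected offspring if breeding at age x = l(x) × b_x:
  age 1: 0.47 × 2.3 = 1.081
  age 2: 0.29 × 3.8 = 1.102
  age 3: 0.13 × 8.5 = 1.105
  age 4: 0.09 × 12.3 = 1.107
  age 5: 0.05 × 22.1 = 1.105
  age 6: 0.02 × 60.0 = 1.200
Maximum at age 6 (1.200).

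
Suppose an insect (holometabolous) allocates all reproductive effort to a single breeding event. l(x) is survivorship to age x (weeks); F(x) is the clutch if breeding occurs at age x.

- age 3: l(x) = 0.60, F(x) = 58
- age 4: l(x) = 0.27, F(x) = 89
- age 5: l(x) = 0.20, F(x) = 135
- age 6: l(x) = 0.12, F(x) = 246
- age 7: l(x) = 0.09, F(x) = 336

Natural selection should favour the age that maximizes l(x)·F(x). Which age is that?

3

Expected offspring if breeding at age x = l(x) × F(x):
  age 3: 0.60 × 58 = 34.800
  age 4: 0.27 × 89 = 24.030
  age 5: 0.20 × 135 = 27.000
  age 6: 0.12 × 246 = 29.520
  age 7: 0.09 × 336 = 30.240
Maximum at age 3 (34.800).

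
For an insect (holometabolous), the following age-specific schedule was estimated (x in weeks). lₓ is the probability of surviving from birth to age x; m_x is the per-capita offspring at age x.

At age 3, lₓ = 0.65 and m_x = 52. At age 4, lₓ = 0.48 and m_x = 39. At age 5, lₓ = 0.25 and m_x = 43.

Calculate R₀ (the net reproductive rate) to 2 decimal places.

R₀ = Σ lₓ m_x:
  age 3: 0.65 × 52 = 33.8000
  age 4: 0.48 × 39 = 18.7200
  age 5: 0.25 × 43 = 10.7500
R₀ = 33.8000 + 18.7200 + 10.7500 = 63.2700

63.27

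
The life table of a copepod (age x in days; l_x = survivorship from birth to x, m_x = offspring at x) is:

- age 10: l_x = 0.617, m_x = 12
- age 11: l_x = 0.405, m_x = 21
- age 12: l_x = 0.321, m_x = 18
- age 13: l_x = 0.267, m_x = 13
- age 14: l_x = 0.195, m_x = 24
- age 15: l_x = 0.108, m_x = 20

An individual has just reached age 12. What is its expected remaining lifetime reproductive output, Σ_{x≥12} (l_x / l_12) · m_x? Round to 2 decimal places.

l_12 = 0.321. Conditional survival from age 12 to x is l_x / l_12.
  x=12: (0.321/0.321) × 18 = 18.0000
  x=13: (0.267/0.321) × 13 = 10.8131
  x=14: (0.195/0.321) × 24 = 14.5794
  x=15: (0.108/0.321) × 20 = 6.7290
Sum = 18.0000 + 10.8131 + 14.5794 + 6.7290 = 50.1215

50.12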